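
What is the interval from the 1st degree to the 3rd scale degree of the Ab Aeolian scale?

m3

Spelling the Ab Aeolian scale: Ab Bb Cb Db Eb Fb Gb.
So we need the interval from Ab up to Cb.
Ab up to Cb is 3 semitones, a half step narrower than a major third, so the interval is minor.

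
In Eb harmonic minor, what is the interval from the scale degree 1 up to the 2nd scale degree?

major second

Eb harmonic minor: Eb F Gb Ab Bb Cb D.
Scale degree 1 = Eb; 2nd degree = F.
Counting 2 letters and 2 half steps from Eb gives a major second.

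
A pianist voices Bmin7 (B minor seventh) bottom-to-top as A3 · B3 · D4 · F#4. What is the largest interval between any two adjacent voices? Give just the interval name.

Adjacent intervals: A3→B3 = major second; B3→D4 = minor third; D4→F#4 = major third.
The largest is D4 to F#4, a major third (4 semitones).

M3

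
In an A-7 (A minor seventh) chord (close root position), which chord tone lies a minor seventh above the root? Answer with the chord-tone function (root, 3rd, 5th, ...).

7th

Amin7: A–C–E–G.
The root is A. A minor seventh above A is G.
G is the chord's 7th.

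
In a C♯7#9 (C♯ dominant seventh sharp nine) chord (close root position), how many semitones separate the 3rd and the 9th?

11

C♯ dominant seventh sharp nine is spelled C♯, E♯, G♯, B, D𝄪.
E♯ to D𝄪 is a major seventh: 11 semitones.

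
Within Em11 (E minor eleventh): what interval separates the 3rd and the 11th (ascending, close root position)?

Em11: E-G-B-D-F#-A.
So we need the interval from G up to A.
G up to A spans 9 letter names and 14 semitones — a major ninth.

major ninth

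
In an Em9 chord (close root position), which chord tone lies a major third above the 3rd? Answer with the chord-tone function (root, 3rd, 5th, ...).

Emin9 is spelled E-G-B-D-F♯.
The 3rd is G. A major third above G is B.
B is the chord's 5th.

5th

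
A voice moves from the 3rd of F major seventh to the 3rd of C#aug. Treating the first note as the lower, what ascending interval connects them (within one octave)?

F major seventh has A as its 3rd, and C#aug has E# as its 3rd.
From A to E#: 8 semitones over a fifth = augmented.

augmented 5th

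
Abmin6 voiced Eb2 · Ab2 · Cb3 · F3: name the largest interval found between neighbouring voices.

Adjacent intervals: Eb2→Ab2 = perfect fourth; Ab2→Cb3 = minor third; Cb3→F3 = augmented fourth.
The largest is Cb3 to F3, an augmented fourth (6 semitones).

augmented fourth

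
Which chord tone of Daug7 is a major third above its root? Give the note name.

Spelling the chord: D F# A# C.
The root is D. A major third above D is F#.
F# is the chord's 3rd.

F#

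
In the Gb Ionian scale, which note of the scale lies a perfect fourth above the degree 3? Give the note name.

Eb

The scale is Gb Ab Bb Cb Db Eb F.
The degree 3 is Bb; a perfect fourth above that is Eb — scale degree 6.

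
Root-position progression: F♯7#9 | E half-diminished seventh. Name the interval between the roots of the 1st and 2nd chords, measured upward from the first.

The roots are F♯ and E.
7 letter names make it a seventh; at 10 semitones (a half step narrower than major) the quality is minor.

minor seventh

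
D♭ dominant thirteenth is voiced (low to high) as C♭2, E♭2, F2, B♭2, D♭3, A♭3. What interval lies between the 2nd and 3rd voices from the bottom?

major second

Those voices are E♭2 and F2.
Counting 2 letters and 2 half steps from E♭ gives a major second.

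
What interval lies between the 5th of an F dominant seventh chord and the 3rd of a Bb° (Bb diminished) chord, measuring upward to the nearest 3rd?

F dominant seventh has C as its 5th, and Bb° (Bb diminished) has Db as its 3rd.
C up to Db is 1 semitone, a half step narrower than a major second, so the interval is minor.

m2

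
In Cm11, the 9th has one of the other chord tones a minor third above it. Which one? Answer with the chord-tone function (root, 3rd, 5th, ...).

The chord tones of C minor eleventh are C–Eb–G–Bb–D–F.
The 9th is D. A minor third above D is F.
F is the chord's 11th.

11th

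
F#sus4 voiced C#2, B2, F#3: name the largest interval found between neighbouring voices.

minor seventh

Adjacent intervals: C#2→B2 = minor seventh; B2→F#3 = perfect fifth.
The largest is C#2 to B2, a minor seventh (10 semitones).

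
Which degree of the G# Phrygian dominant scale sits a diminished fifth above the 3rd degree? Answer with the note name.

F#

The scale is G# A B# C# D# E F#.
The 3rd degree is B#; a diminished fifth above that is F# — scale degree 7.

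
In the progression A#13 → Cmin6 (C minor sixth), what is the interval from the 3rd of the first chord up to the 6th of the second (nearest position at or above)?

A#13 has C## as its 3rd, and Cmin6 (C minor sixth) has A as its 6th.
C## up to A is 7 semitones, a whole step narrower than a major sixth, so the interval is diminished.

diminished 6th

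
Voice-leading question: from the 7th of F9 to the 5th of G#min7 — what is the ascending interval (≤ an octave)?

augmented 7th

The 7th of F9 is Eb; the 5th of G#min7 is D#.
Eb up to D# is 12 semitones, a half step wider than a major seventh, so the interval is augmented.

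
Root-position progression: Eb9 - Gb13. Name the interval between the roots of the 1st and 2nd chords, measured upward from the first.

The roots are Eb and Gb.
Eb up to Gb is 3 semitones, a half step narrower than a major third, so the interval is minor.

minor third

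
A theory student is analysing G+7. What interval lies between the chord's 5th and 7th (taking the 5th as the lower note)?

The chord tones of G7#5 are G, B, D#, F.
5th = D#; 7th = F.
From D# to F: 2 semitones over a third = diminished.

diminished 3rd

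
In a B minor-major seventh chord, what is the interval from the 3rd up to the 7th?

A5

The chord tones of Bm(maj7) (B minor-major seventh) are B-D-F♯-A♯.
The 3rd is D and the 7th is A♯.
D up to A♯ is 8 semitones, a half step wider than a perfect fifth, so the interval is augmented.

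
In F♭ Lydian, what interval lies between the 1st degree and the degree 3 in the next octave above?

F♭ lydian: F♭ G♭ A♭ B♭ C♭ D♭ E♭.
1st degree = F♭; degree 3 (up an octave) = A♭.
F♭ up to A♭ spans 10 letter names and 16 semitones — a major tenth.

major tenth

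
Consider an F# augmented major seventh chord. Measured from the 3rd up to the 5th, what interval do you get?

major third

The chord tones of F#maj7#5 are F# A# C## E#.
3rd = A#; 5th = C##.
From A# to C## is 4 semitones, exactly the major third.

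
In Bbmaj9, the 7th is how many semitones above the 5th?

4

Bbmaj9 (Bb major ninth): Bb D F A C.
F to A is a major third: 4 semitones.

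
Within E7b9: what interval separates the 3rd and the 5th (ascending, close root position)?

minor third

E7b9 is spelled E-G♯-B-D-F.
The 3rd is G♯ and the 5th is B.
G♯ up to B is 3 semitones, a half step narrower than a major third, so the interval is minor.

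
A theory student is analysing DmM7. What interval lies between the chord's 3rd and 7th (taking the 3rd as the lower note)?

augmented fifth

D minor-major seventh: D-F-A-C#.
So we need the interval from F up to C#.
F up to C# is 8 semitones, a half step wider than a perfect fifth, so the interval is augmented.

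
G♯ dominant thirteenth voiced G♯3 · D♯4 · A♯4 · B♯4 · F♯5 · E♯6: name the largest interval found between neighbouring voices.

Adjacent intervals: G♯3→D♯4 = perfect fifth; D♯4→A♯4 = perfect fifth; A♯4→B♯4 = major second; B♯4→F♯5 = diminished fifth; F♯5→E♯6 = major seventh.
The largest is F♯5 to E♯6, a major seventh (11 semitones).

major seventh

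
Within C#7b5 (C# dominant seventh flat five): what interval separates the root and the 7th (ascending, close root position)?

The chord tones of C#7b5 (C# dominant seventh flat five) are C# E# G B.
The root is C# and the 7th is B.
C# up to B is 10 semitones, a half step narrower than a major seventh, so the interval is minor.

minor seventh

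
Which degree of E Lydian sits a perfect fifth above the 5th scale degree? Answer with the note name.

The scale is E F# G# A# B C# D#.
The 5th scale degree is B; a perfect fifth above that is F# — scale degree 2.

F#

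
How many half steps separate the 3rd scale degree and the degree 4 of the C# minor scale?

The scale is C# D# E F# G# A B.
E up to F# is a major second — 2 semitones.

2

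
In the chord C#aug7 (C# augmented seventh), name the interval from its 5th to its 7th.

C# augmented seventh: C# E# G## B.
5th = G##; 7th = B.
From G## to B: 2 semitones over a third = diminished.

d3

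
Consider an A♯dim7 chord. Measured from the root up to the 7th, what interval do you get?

A♯dim7 (A♯ diminished seventh): A♯ C♯ E G.
The root is A♯ and the 7th is G.
7 letter names make it a seventh; at 9 semitones (a whole step narrower than major) the quality is diminished.

diminished seventh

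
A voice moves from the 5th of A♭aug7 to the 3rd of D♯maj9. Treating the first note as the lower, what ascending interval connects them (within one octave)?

augmented 2nd

The 5th of A♭aug7 is E; the 3rd of D♯maj9 is F𝄪.
2 letter names make it a second; at 3 semitones (a half step wider than major) the quality is augmented.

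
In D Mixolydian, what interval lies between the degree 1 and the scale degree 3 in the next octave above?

major tenth

The scale runs D E F# G A B C.
That puts D below F#.
From D to F# is 16 semitones, exactly the major tenth.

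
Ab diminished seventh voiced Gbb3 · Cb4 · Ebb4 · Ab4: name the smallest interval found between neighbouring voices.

minor 3rd

Adjacent intervals: Gbb3→Cb4 = augmented fourth; Cb4→Ebb4 = minor third; Ebb4→Ab4 = augmented fourth.
The smallest is Cb4 to Ebb4, a minor third (3 semitones).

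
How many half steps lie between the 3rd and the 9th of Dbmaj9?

The chord tones of Dbmaj9 are Db F Ab C Eb.
F to Eb is a minor seventh: 10 semitones.

10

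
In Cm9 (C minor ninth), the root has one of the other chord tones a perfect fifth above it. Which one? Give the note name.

G

Cm9: C E♭ G B♭ D.
The root is C. A perfect fifth above C is G.
G is the chord's 5th.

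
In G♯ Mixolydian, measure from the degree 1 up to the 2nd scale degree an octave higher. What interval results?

major 9th

Spelling G♯ Mixolydian: G♯ A♯ B♯ C♯ D♯ E♯ F♯.
Degree 1 = G♯; scale degree 2 (up an octave) = A♯.
From G♯ to A♯ is 14 semitones, exactly the major ninth.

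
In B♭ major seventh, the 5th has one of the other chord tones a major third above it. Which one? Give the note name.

A

The chord tones of B♭Δ7 (B♭ major seventh) are B♭–D–F–A.
The 5th is F. A major third above F is A.
A is the chord's 7th.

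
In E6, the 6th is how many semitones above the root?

9

The chord tones of E major sixth are E-G♯-B-C♯.
E to C♯ is a major sixth: 9 semitones.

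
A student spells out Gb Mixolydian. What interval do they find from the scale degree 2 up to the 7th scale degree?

Spelling Gb Mixolydian: Gb Ab Bb Cb Db Eb Fb.
So we need the interval from Ab up to Fb.
6 letter names make it a sixth; at 8 semitones (a half step narrower than major) the quality is minor.

minor sixth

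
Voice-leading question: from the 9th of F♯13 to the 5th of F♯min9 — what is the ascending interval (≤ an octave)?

perfect fourth

F♯13 has G♯ as its 9th, and F♯min9 has C♯ as its 5th.
G♯ up to C♯ spans 4 letter names and 5 semitones — a perfect fourth.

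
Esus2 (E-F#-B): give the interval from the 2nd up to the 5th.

perfect fourth

2nd = F#; 5th = B.
F# up to B spans 4 letter names and 5 semitones — a perfect fourth.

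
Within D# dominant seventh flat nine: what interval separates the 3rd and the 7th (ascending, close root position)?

diminished fifth

The chord tones of D#7b9 (D# dominant seventh flat nine) are D#, F##, A#, C#, E.
3rd = F##; 7th = C#.
From F## to C#: 6 semitones over a fifth = diminished.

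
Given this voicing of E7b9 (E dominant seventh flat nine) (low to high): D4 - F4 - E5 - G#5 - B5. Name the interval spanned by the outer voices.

major 13th

The outer voices are D4 and B5.
Counting 13 letters and 21 half steps from D gives a major thirteenth.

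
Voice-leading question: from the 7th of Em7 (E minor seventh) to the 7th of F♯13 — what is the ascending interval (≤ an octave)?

The 7th of Em7 (E minor seventh) is D; the 7th of F♯13 is E.
D up to E spans 2 letter names and 2 semitones — a major second.

major second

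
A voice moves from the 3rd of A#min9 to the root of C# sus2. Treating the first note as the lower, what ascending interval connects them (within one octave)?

The 3rd of A#min9 is C#; the root of C# sus2 is C#.
Counting 1 letters and 0 half steps from C# gives a perfect unison.

perfect 1st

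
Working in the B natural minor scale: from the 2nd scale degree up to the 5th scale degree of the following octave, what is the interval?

The scale runs B C♯ D E F♯ G A.
That puts C♯ below F♯.
Counting 11 letters and 17 half steps from C♯ gives a perfect eleventh.

perfect eleventh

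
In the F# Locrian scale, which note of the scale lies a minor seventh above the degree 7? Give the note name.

D

The scale is F# G A B C D E.
The degree 7 is E; a minor seventh above that is D — scale degree 6.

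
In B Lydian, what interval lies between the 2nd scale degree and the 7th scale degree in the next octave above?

major thirteenth

B lydian: B C# D# E# F# G# A#.
That puts C# below A#.
C# up to A# spans 13 letter names and 21 semitones — a major thirteenth.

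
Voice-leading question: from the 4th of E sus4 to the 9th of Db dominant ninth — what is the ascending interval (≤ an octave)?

E sus4 has A as its 4th, and Db dominant ninth has Eb as its 9th.
A up to Eb is 6 semitones, a half step narrower than a perfect fifth, so the interval is diminished.

diminished fifth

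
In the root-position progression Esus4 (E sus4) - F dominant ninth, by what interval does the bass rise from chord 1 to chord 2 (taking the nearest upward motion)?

The roots are E and F.
From E to F: 1 semitone over a second = minor.

minor second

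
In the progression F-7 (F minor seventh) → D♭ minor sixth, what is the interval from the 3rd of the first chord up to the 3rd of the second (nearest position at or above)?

F-7 (F minor seventh) has A♭ as its 3rd, and D♭ minor sixth has F♭ as its 3rd.
A♭ up to F♭ is 8 semitones, a half step narrower than a major sixth, so the interval is minor.

minor 6th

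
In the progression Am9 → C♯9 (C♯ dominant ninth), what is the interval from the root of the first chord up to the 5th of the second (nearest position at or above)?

Am9 has A as its root, and C♯9 (C♯ dominant ninth) has G♯ as its 5th.
A up to G♯ spans 7 letter names and 11 semitones — a major seventh.

M7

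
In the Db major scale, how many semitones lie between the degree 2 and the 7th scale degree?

9

The scale is Db Eb F Gb Ab Bb C.
Eb up to C is a major sixth — 9 semitones.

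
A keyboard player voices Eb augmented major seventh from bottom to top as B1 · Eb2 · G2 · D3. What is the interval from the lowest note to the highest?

The outer voices are B1 and D3.
B up to D is 15 semitones, a half step narrower than a major tenth, so the interval is minor.

minor tenth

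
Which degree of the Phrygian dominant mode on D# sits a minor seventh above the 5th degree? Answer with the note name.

The scale is D# E F## G# A# B C#.
The 5th degree is A#; a minor seventh above that is G# — scale degree 4.

G#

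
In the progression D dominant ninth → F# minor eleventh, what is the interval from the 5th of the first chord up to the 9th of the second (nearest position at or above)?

major 7th

D dominant ninth has A as its 5th, and F# minor eleventh has G# as its 9th.
From A to G# is 11 semitones, exactly the major seventh.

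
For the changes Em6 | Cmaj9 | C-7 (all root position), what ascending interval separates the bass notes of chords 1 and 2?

minor 6th

The roots are E and C.
6 letter names make it a sixth; at 8 semitones (a half step narrower than major) the quality is minor.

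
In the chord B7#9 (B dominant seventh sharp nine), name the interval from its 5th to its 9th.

B dominant seventh sharp nine: B–D#–F#–A–C##.
That puts F# below C##.
5 letter names make it a fifth; at 8 semitones (a half step wider than perfect) the quality is augmented.

augmented fifth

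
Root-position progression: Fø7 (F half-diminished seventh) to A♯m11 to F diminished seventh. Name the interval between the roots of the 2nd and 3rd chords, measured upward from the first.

The roots are A♯ and F.
6 letter names make it a sixth; at 7 semitones (a whole step narrower than major) the quality is diminished.

d6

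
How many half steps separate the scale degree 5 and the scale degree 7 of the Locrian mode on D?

The scale is D Eb F G Ab Bb C.
Ab up to C is a major third — 4 semitones.

4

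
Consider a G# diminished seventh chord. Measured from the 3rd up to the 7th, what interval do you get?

diminished fifth

G#°7 (G# diminished seventh) is spelled G#-B-D-F.
That puts B below F.
5 letter names make it a fifth; at 6 semitones (a half step narrower than perfect) the quality is diminished.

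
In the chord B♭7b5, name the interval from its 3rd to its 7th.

B♭7b5 (B♭ dominant seventh flat five) is spelled B♭, D, F♭, A♭.
So we need the interval from D up to A♭.
D up to A♭ is 6 semitones, a half step narrower than a perfect fifth, so the interval is diminished.

diminished 5th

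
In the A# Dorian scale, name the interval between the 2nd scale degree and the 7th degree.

Spelling the A# Dorian scale: A# B# C# D# E# F## G#.
So we need the interval from B# up to G#.
6 letter names make it a sixth; at 8 semitones (a half step narrower than major) the quality is minor.

minor sixth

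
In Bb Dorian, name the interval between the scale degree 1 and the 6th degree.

major 6th

Spelling Bb Dorian: Bb C Db Eb F G Ab.
So we need the interval from Bb up to G.
From Bb to G is 9 semitones, exactly the major sixth.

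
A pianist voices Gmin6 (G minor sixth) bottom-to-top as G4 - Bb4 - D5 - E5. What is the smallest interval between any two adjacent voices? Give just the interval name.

major 2nd

Adjacent intervals: G4→Bb4 = minor third; Bb4→D5 = major third; D5→E5 = major second.
The smallest is D5 to E5, a major second (2 semitones).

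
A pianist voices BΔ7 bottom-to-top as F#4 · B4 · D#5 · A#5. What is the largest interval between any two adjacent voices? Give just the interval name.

Adjacent intervals: F#4→B4 = perfect fourth; B4→D#5 = major third; D#5→A#5 = perfect fifth.
The largest is D#5 to A#5, a perfect fifth (7 semitones).

perfect fifth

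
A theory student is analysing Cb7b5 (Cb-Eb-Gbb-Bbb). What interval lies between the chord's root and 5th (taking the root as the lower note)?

The root is Cb and the 5th is Gbb.
From Cb to Gbb: 6 semitones over a fifth = diminished.

diminished fifth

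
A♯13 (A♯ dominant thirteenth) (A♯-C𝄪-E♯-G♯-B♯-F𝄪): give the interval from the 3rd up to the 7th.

diminished fifth

The 3rd is C𝄪 and the 7th is G♯.
C𝄪 up to G♯ is 6 semitones, a half step narrower than a perfect fifth, so the interval is diminished.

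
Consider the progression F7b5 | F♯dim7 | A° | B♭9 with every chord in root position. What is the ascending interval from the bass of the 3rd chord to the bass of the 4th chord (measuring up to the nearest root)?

minor second

The roots are A and B♭.
A up to B♭ is 1 semitone, a half step narrower than a major second, so the interval is minor.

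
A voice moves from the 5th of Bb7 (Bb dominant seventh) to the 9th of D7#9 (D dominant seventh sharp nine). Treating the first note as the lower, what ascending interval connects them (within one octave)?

The 5th of Bb7 (Bb dominant seventh) is F; the 9th of D7#9 (D dominant seventh sharp nine) is E#.
F up to E# is 12 semitones, a half step wider than a major seventh, so the interval is augmented.

augmented seventh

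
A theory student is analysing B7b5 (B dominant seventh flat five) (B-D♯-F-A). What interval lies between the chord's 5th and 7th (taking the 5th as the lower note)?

5th = F; 7th = A.
F up to A spans 3 letter names and 4 semitones — a major third.

major third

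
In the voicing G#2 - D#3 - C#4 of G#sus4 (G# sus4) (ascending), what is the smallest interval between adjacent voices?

Adjacent intervals: G#2→D#3 = perfect fifth; D#3→C#4 = minor seventh.
The smallest is G#2 to D#3, a perfect fifth (7 semitones).

P5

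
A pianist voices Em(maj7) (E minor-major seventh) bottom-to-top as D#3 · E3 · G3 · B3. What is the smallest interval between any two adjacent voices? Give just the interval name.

minor second

Adjacent intervals: D#3→E3 = minor second; E3→G3 = minor third; G3→B3 = major third.
The smallest is D#3 to E3, a minor second (1 semitone).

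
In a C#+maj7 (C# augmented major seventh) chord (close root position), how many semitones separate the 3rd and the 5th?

4

C#+maj7 (C# augmented major seventh): C#-E#-G##-B#.
E# to G## is a major third: 4 semitones.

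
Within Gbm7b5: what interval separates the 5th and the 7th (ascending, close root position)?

major third

The chord tones of Gbø (Gb half-diminished seventh) are Gb–Bbb–Dbb–Fb.
The 5th is Dbb and the 7th is Fb.
From Dbb to Fb is 4 semitones, exactly the major third.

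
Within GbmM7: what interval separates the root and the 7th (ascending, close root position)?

major seventh

Spelling the chord: Gb, Bbb, Db, F.
So we need the interval from Gb up to F.
From Gb to F is 11 semitones, exactly the major seventh.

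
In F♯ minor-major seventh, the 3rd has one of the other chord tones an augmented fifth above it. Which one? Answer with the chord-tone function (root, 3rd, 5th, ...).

The chord tones of F♯mM7 are F♯-A-C♯-E♯.
The 3rd is A. An augmented fifth above A is E♯.
E♯ is the chord's 7th.

7th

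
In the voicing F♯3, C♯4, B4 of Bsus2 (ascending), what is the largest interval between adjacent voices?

Adjacent intervals: F♯3→C♯4 = perfect fifth; C♯4→B4 = minor seventh.
The largest is C♯4 to B4, a minor seventh (10 semitones).

minor seventh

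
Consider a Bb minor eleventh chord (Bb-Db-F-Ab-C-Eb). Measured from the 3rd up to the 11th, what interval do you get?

That puts Db below Eb.
From Db to Eb is 14 semitones, exactly the major ninth.

major 9th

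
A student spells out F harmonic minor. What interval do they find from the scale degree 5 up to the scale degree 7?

Spelling F harmonic minor: F G Ab Bb C Db E.
So we need the interval from C up to E.
Counting 3 letters and 4 half steps from C gives a major third.

M3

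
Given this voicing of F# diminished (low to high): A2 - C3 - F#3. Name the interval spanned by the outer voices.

The outer voices are A2 and F#3.
A up to F# spans 6 letter names and 9 semitones — a major sixth.

major sixth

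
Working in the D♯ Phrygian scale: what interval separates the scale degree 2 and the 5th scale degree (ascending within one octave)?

augmented fourth

D♯ phrygian: D♯ E F♯ G♯ A♯ B C♯.
So we need the interval from E up to A♯.
4 letter names make it a fourth; at 6 semitones (a half step wider than perfect) the quality is augmented.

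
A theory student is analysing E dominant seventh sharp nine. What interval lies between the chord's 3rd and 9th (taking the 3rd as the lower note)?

M7

Spelling the chord: E-G#-B-D-F##.
The 3rd is G# and the 9th is F##.
From G# to F## is 11 semitones, exactly the major seventh.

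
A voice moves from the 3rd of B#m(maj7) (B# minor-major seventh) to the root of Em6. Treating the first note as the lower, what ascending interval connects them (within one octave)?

m2

The 3rd of B#m(maj7) (B# minor-major seventh) is D#; the root of Em6 is E.
2 letter names make it a second; at 1 semitone (a half step narrower than major) the quality is minor.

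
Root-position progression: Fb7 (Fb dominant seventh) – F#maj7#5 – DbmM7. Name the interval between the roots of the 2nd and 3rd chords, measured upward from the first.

The roots are F# and Db.
From F# to Db: 7 semitones over a sixth = diminished.

diminished sixth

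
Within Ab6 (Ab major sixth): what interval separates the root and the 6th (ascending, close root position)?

Ab6 (Ab major sixth): Ab, C, Eb, F.
That puts Ab below F.
Ab up to F spans 6 letter names and 9 semitones — a major sixth.

major sixth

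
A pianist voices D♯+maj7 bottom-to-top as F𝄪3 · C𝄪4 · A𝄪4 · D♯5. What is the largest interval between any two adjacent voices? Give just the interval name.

major 6th

Adjacent intervals: F𝄪3→C𝄪4 = perfect fifth; C𝄪4→A𝄪4 = major sixth; A𝄪4→D♯5 = diminished fourth.
The largest is C𝄪4 to A𝄪4, a major sixth (9 semitones).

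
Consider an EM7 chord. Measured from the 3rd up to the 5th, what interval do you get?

minor 3rd

Spelling the chord: E–G#–B–D#.
That puts G# below B.
3 letter names make it a third; at 3 semitones (a half step narrower than major) the quality is minor.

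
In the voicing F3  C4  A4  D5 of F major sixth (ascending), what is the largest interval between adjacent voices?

Adjacent intervals: F3→C4 = perfect fifth; C4→A4 = major sixth; A4→D5 = perfect fourth.
The largest is C4 to A4, a major sixth (9 semitones).

M6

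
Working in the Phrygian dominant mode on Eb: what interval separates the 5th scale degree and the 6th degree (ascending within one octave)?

minor second

Spelling the Phrygian dominant mode on Eb: Eb Fb G Ab Bb Cb Db.
The 5th scale degree is Bb and the degree 6 is Cb.
2 letter names make it a second; at 1 semitone (a half step narrower than major) the quality is minor.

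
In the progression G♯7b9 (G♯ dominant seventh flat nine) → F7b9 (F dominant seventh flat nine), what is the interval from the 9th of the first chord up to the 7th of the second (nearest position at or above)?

G♯7b9 (G♯ dominant seventh flat nine) has A as its 9th, and F7b9 (F dominant seventh flat nine) has E♭ as its 7th.
5 letter names make it a fifth; at 6 semitones (a half step narrower than perfect) the quality is diminished.

diminished fifth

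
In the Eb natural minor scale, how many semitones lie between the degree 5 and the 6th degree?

The scale is Eb F Gb Ab Bb Cb Db.
Bb up to Cb is a minor second — 1 semitone.

1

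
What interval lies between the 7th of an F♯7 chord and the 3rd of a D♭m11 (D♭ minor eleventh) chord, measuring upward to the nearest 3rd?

diminished second

F♯7 has E as its 7th, and D♭m11 (D♭ minor eleventh) has F♭ as its 3rd.
E up to F♭ is 0 semitones, a whole step narrower than a major second, so the interval is diminished.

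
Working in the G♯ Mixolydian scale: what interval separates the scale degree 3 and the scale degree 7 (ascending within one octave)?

d5

The scale runs G♯ A♯ B♯ C♯ D♯ E♯ F♯.
The scale degree 3 is B♯ and the scale degree 7 is F♯.
From B♯ to F♯: 6 semitones over a fifth = diminished.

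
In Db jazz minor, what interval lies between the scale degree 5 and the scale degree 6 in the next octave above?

M9

Spelling Db jazz minor: Db Eb Fb Gb Ab Bb C.
Scale degree 5 = Ab; 6th scale degree (up an octave) = Bb.
Counting 9 letters and 14 half steps from Ab gives a major ninth.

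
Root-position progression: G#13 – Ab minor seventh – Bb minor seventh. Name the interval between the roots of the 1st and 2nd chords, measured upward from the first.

diminished second

The roots are G# and Ab.
G# up to Ab is 0 semitones, a whole step narrower than a major second, so the interval is diminished.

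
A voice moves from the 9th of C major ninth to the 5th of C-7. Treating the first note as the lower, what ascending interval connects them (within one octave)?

perfect fourth

C major ninth has D as its 9th, and C-7 has G as its 5th.
From D to G is 5 semitones, exactly the perfect fourth.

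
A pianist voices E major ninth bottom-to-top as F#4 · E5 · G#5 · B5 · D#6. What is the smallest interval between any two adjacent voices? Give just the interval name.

minor third

Adjacent intervals: F#4→E5 = minor seventh; E5→G#5 = major third; G#5→B5 = minor third; B5→D#6 = major third.
The smallest is G#5 to B5, a minor third (3 semitones).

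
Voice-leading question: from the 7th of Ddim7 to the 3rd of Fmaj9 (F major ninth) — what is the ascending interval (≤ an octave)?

Ddim7 has Cb as its 7th, and Fmaj9 (F major ninth) has A as its 3rd.
6 letter names make it a sixth; at 10 semitones (a half step wider than major) the quality is augmented.

augmented sixth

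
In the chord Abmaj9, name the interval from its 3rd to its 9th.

Spelling the chord: Ab C Eb G Bb.
The 3rd is C and the 9th is Bb.
C up to Bb is 10 semitones, a half step narrower than a major seventh, so the interval is minor.

minor seventh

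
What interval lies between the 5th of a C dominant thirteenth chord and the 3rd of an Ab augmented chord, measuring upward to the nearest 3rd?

C dominant thirteenth has G as its 5th, and Ab augmented has C as its 3rd.
G up to C spans 4 letter names and 5 semitones — a perfect fourth.

perfect 4th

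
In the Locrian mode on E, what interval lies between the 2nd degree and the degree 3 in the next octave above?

The scale runs E F G A B♭ C D.
So we need the interval from F up to G.
F up to G spans 9 letter names and 14 semitones — a major ninth.

major ninth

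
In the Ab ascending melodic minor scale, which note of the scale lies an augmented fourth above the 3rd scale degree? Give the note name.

The scale is Ab Bb Cb Db Eb F G.
The 3rd scale degree is Cb; an augmented fourth above that is F — scale degree 6.

F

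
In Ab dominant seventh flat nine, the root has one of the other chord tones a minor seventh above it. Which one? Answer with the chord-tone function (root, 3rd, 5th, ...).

Ab7b9 (Ab dominant seventh flat nine) is spelled Ab-C-Eb-Gb-Bbb.
The root is Ab. A minor seventh above Ab is Gb.
Gb is the chord's 7th.

7th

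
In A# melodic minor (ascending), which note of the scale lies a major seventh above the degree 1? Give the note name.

G##

The scale is A# B# C# D# E# F## G##.
The degree 1 is A#; a major seventh above that is G## — scale degree 7.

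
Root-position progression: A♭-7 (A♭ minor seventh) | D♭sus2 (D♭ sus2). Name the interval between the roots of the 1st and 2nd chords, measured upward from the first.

perfect 4th

The roots are A♭ and D♭.
From A♭ to D♭ is 5 semitones, exactly the perfect fourth.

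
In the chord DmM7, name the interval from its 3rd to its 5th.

major 3rd

D minor-major seventh is spelled D-F-A-C#.
So we need the interval from F up to A.
From F to A is 4 semitones, exactly the major third.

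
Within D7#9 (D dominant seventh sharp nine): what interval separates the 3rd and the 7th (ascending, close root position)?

D7#9 is spelled D F# A C E#.
So we need the interval from F# up to C.
5 letter names make it a fifth; at 6 semitones (a half step narrower than perfect) the quality is diminished.

diminished fifth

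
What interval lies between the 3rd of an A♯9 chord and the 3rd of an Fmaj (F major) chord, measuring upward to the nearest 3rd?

The 3rd of A♯9 is C𝄪; the 3rd of Fmaj (F major) is A.
C𝄪 up to A is 7 semitones, a whole step narrower than a major sixth, so the interval is diminished.

diminished sixth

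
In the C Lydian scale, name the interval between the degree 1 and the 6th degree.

The scale runs C D E F♯ G A B.
Degree 1 = C; scale degree 6 = A.
From C to A is 9 semitones, exactly the major sixth.

major sixth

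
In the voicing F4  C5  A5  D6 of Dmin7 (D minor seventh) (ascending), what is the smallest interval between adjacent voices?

Adjacent intervals: F4→C5 = perfect fifth; C5→A5 = major sixth; A5→D6 = perfect fourth.
The smallest is A5 to D6, a perfect fourth (5 semitones).

perfect fourth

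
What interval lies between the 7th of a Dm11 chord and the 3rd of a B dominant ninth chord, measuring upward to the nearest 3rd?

The 7th of Dm11 is C; the 3rd of B dominant ninth is D♯.
From C to D♯: 3 semitones over a second = augmented.

augmented second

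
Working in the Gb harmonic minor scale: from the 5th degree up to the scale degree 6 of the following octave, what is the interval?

minor 9th

Spelling the Gb harmonic minor scale: Gb Ab Bbb Cb Db Ebb F.
The 5th degree is Db and the 6th degree (up an octave) is Ebb.
From Db to Ebb: 13 semitones over a ninth = minor.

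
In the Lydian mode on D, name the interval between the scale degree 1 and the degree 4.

Spelling the Lydian mode on D: D E F♯ G♯ A B C♯.
The scale degree 1 is D and the 4th scale degree is G♯.
From D to G♯: 6 semitones over a fourth = augmented.

augmented 4th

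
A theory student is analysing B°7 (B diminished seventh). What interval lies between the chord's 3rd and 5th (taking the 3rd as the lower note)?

The chord tones of Bdim7 are B–D–F–Ab.
That puts D below F.
From D to F: 3 semitones over a third = minor.

minor third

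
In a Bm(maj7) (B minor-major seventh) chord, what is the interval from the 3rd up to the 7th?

The chord tones of B minor-major seventh are B–D–F#–A#.
3rd = D; 7th = A#.
D up to A# is 8 semitones, a half step wider than a perfect fifth, so the interval is augmented.

augmented fifth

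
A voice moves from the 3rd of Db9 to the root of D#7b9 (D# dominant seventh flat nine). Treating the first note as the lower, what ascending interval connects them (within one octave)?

augmented sixth

Db9 has F as its 3rd, and D#7b9 (D# dominant seventh flat nine) has D# as its root.
F up to D# is 10 semitones, a half step wider than a major sixth, so the interval is augmented.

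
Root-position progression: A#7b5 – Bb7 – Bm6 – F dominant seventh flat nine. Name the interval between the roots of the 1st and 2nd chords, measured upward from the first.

diminished second

The roots are A# and Bb.
2 letter names make it a second; at 0 semitones (a whole step narrower than major) the quality is diminished.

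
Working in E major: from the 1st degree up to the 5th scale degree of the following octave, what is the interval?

Spelling E major: E F♯ G♯ A B C♯ D♯.
That puts E below B.
From E to B is 19 semitones, exactly the perfect twelfth.

perfect twelfth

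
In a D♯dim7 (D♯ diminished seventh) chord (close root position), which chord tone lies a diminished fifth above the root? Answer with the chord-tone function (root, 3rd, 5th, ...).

5th

D♯dim7 (D♯ diminished seventh) is spelled D♯–F♯–A–C.
The root is D♯. A diminished fifth above D♯ is A.
A is the chord's 5th.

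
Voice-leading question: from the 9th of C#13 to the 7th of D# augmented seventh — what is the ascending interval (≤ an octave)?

m7

C#13 has D# as its 9th, and D# augmented seventh has C# as its 7th.
D# up to C# is 10 semitones, a half step narrower than a major seventh, so the interval is minor.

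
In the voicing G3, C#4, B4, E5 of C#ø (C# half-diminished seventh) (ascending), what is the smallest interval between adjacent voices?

Adjacent intervals: G3→C#4 = augmented fourth; C#4→B4 = minor seventh; B4→E5 = perfect fourth.
The smallest is B4 to E5, a perfect fourth (5 semitones).

perfect fourth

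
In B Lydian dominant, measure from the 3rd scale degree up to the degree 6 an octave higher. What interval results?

B lydian dominant: B C# D# E# F# G# A.
The 3rd scale degree is D# and the 6th degree (up an octave) is G#.
From D# to G# is 17 semitones, exactly the perfect eleventh.

perfect eleventh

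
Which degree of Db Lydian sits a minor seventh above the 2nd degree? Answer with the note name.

Db

The scale is Db Eb F G Ab Bb C.
The 2nd degree is Eb; a minor seventh above that is Db — scale degree 1.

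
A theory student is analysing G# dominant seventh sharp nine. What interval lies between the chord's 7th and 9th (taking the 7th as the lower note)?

A3

G#7#9: G# B# D# F# A##.
So we need the interval from F# up to A##.
From F# to A##: 5 semitones over a third = augmented.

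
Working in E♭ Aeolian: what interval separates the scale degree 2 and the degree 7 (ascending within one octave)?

minor sixth

The scale runs E♭ F G♭ A♭ B♭ C♭ D♭.
The scale degree 2 is F and the degree 7 is D♭.
F up to D♭ is 8 semitones, a half step narrower than a major sixth, so the interval is minor.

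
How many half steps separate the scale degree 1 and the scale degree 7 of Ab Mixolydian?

10

The scale is Ab Bb C Db Eb F Gb.
Ab up to Gb is a minor seventh — 10 semitones.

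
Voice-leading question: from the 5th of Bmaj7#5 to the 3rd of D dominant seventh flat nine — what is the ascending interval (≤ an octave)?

Bmaj7#5 has F## as its 5th, and D dominant seventh flat nine has F# as its 3rd.
F## up to F# is 11 semitones, a half step narrower than a perfect octave, so the interval is diminished.

d8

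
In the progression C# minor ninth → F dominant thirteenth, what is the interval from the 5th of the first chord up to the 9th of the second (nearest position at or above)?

C# minor ninth has G# as its 5th, and F dominant thirteenth has G as its 9th.
From G# to G: 11 semitones over an octave = diminished.

diminished 8th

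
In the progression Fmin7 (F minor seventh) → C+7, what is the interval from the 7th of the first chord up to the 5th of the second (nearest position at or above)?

augmented third

The 7th of Fmin7 (F minor seventh) is E♭; the 5th of C+7 is G♯.
3 letter names make it a third; at 5 semitones (a half step wider than major) the quality is augmented.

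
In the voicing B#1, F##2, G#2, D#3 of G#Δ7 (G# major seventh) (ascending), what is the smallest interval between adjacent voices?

Adjacent intervals: B#1→F##2 = perfect fifth; F##2→G#2 = minor second; G#2→D#3 = perfect fifth.
The smallest is F##2 to G#2, a minor second (1 semitone).

minor second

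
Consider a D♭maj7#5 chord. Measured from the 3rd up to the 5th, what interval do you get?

D♭ augmented major seventh is spelled D♭–F–A–C.
That puts F below A.
From F to A is 4 semitones, exactly the major third.

major third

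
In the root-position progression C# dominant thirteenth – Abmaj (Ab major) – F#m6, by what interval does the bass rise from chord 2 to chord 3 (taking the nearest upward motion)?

augmented 6th

The roots are Ab and F#.
Ab up to F# is 10 semitones, a half step wider than a major sixth, so the interval is augmented.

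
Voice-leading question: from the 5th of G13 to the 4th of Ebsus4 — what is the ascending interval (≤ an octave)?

G13 has D as its 5th, and Ebsus4 has Ab as its 4th.
D up to Ab is 6 semitones, a half step narrower than a perfect fifth, so the interval is diminished.

diminished fifth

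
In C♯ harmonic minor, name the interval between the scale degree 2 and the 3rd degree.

minor second

Spelling C♯ harmonic minor: C♯ D♯ E F♯ G♯ A B♯.
So we need the interval from D♯ up to E.
D♯ up to E is 1 semitone, a half step narrower than a major second, so the interval is minor.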